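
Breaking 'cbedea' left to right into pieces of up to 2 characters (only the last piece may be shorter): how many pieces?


'cbedea' has 6 characters.
Chunking with max size 2:
  Chunk 1: 'cb' (positions 0-1)
  Chunk 2: 'ed' (positions 2-3)
  Chunk 3: 'ea' (positions 4-5)
Total chunks: ceil(6 / 2) = 3

3


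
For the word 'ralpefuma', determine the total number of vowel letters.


Scanning each character of 'ralpefuma':
  Position 1: 'r' -> consonant (running count: 0)
  Position 2: 'a' -> vowel (running count: 1)
  Position 3: 'l' -> consonant (running count: 1)
  Position 4: 'p' -> consonant (running count: 1)
  Position 5: 'e' -> vowel (running count: 2)
  Position 6: 'f' -> consonant (running count: 2)
  Position 7: 'u' -> vowel (running count: 3)
  Position 8: 'm' -> consonant (running count: 3)
  Position 9: 'a' -> vowel (running count: 4)
Total vowels: 4

4


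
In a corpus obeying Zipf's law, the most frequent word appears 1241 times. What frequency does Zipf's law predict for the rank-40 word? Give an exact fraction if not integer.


Zipf's law: freq(rank) = f1 / rank
f1 = 1241, rank = 40
freq = 1241 / 40
GCD(1241, 40) = 1
Simplified: 1241/40

1241/40


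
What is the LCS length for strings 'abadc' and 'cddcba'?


DP table for LCS of 'abadc' and 'cddcba':
       c  d  d  c  b  a
    0  0  0  0  0  0  0
  a 0  0  0  0  0  0  1
  b 0  0  0  0  0  1  1
  a 0  0  0  0  0  1  2
  d 0  0  1  1  1  1  2
  c 0  1  1  1  2  2  2
LCS: 'ba'
LCS length = 2

2


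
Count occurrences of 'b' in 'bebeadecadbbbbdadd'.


Scanning 'bebeadecadbbbbdadd' for 'b':
  Position 0: 'b' -> MATCH (count: 1)
  Position 2: 'b' -> MATCH (count: 2)
  Position 10: 'b' -> MATCH (count: 3)
  Position 11: 'b' -> MATCH (count: 4)
  Position 12: 'b' -> MATCH (count: 5)
  Position 13: 'b' -> MATCH (count: 6)
Total occurrences of 'b': 6

6


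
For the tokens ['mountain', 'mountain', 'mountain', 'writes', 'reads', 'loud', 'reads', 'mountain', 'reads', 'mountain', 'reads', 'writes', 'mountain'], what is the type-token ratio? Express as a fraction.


Tokens: 13
Unique types: ('loud', 'mountain', 'reads', 'writes') = 4
TTR = 4/13
Already in lowest terms.

4/13


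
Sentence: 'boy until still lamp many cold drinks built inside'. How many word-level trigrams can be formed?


Word trigrams from [9] words:
  Trigram 1: (boy until still)
  Trigram 2: (until still lamp)
  Trigram 3: (still lamp many)
  Trigram 4: (lamp many cold)
  Trigram 5: (many cold drinks)
  Trigram 6: (cold drinks built)
  Trigram 7: (drinks built inside)
Total word trigrams: 9 - 2 = 7

7


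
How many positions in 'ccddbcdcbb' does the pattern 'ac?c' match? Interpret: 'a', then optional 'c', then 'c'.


Pattern: ac?c means 'a', then optional 'c', then 'c'.
Scanning 'ccddbcdcbb' position-by-position:
  Pos 0: window 'ccd' -> no
  Pos 1: window 'cdd' -> no
  Pos 2: window 'ddb' -> no
  Pos 3: window 'dbc' -> no
  Pos 4: window 'bcd' -> no
  Pos 5: window 'cdc' -> no
  Pos 6: window 'dcb' -> no
  Pos 7: window 'cbb' -> no
  Pos 8: window 'bb' -> no
  Pos 9: window 'b' -> no
Total matches: 0

0


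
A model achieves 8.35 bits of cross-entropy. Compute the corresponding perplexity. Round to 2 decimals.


Perplexity formula: PP = 2^H
H = 8.35
PP = 2^8.35
Decompose: 2^8.35 = 2^8 * 2^0.35
2^8 = 256, 2^0.35 ~ 1.2745606
PP ~ 256 * 1.2745606 = 326.2875136
Rounded to 2 decimals: 326.29

326.29


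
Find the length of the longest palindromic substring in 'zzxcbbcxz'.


Scanning 'zzxcbbcxz' for palindromic substrings.
Substring at positions 1-8: 'zxcbbcxz'.
Check: reverse('zxcbbcxz') = 'zxcbbcxz' -> palindrome confirmed.
Neighbouring characters ('z' / '-') break symmetry, so it cannot extend further.
No longer palindromic substring exists; longest length = 8

8


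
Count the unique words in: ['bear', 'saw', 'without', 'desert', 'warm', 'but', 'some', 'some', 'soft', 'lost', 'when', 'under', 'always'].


Listing all tokens and tracking unique types:
  Token 1: 'bear' -> NEW (unique so far: 1)
  Token 2: 'saw' -> NEW (unique so far: 2)
  Token 3: 'without' -> NEW (unique so far: 3)
  Token 4: 'desert' -> NEW (unique so far: 4)
  Token 5: 'warm' -> NEW (unique so far: 5)
  Token 6: 'but' -> NEW (unique so far: 6)
  Token 7: 'some' -> NEW (unique so far: 7)
  Token 8: 'some' -> duplicate (unique so far: 7)
  Token 9: 'soft' -> NEW (unique so far: 8)
  Token 10: 'lost' -> NEW (unique so far: 9)
  Token 11: 'when' -> NEW (unique so far: 10)
  Token 12: 'under' -> NEW (unique so far: 11)
  Token 13: 'always' -> NEW (unique so far: 12)
Unique types: ('always', 'bear', 'but', 'desert', 'lost', 'saw', 'soft', 'some', 'under', 'warm', 'when', 'without')
Vocabulary size: 12

12


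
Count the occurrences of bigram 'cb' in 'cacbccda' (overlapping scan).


Scanning 'cacbccda' for bigram 'cb':
  Position 0: 'ca' -> no
  Position 1: 'ac' -> no
  Position 2: 'cb' -> MATCH
  Position 3: 'bc' -> no
  Position 4: 'cc' -> no
  Position 5: 'cd' -> no
  Position 6: 'da' -> no
Total matches: 1

1


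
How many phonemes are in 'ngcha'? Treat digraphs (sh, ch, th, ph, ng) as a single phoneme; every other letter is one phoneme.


Parsing 'ngcha' greedily, digraphs first:
  'ng' -> digraph (1 consonant phoneme) (phonemes so far: 1)
  'ch' -> digraph (1 consonant phoneme) (phonemes so far: 2)
  'a' -> vowel phoneme (phonemes so far: 3)
Total phonemes: 3

3


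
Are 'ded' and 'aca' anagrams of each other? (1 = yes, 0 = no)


Sort characters of 'ded': 'dde'
Sort characters of 'aca': 'aac'
Sorted forms differ -> they are NOT anagrams
Result: 0

0


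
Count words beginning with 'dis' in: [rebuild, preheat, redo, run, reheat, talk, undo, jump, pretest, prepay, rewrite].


Checking each word for prefix 'dis':
  'rebuild' -> no (count: 0)
  'preheat' -> no (count: 0)
  'redo' -> no (count: 0)
  'run' -> no (count: 0)
  'reheat' -> no (count: 0)
  'talk' -> no (count: 0)
  'undo' -> no (count: 0)
  'jump' -> no (count: 0)
  'pretest' -> no (count: 0)
  'prepay' -> no (count: 0)
  'rewrite' -> no (count: 0)
Total with prefix 'dis': 0

0


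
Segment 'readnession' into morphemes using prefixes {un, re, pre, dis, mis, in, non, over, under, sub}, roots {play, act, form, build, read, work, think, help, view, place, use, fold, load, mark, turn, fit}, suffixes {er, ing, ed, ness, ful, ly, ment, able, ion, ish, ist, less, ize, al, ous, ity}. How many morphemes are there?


Segmenting 'readnession' against the inventory:
  'read' -> root (morpheme 1)
  'ness' -> suffix (morpheme 2)
  'ion' -> suffix (morpheme 3)
Total morphemes: 3

3


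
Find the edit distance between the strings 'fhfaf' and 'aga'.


Building DP table for s1='fhfaf' (len 5) and s2='aga' (len 3):
       a  g  a
    0  1  2  3
  f 1  1  2  3
  h 2  2  2  3
  f 3  3  3  3
  a 4  3  4  3
  f 5  4  4  4
Edit distance = dp[5][3] = 4

4


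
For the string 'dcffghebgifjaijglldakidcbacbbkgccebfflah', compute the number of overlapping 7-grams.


String 'dcffghebgifjaijglldakidcbacbbkgccebfflah' has length L = 40.
Number of overlapping n-grams = L - n + 1
Substituting: 40 - 7 + 1 = 34

34


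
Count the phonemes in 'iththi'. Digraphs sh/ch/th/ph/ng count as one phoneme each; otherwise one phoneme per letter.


Parsing 'iththi' greedily, digraphs first:
  'i' -> vowel phoneme (phonemes so far: 1)
  'th' -> digraph (1 consonant phoneme) (phonemes so far: 2)
  'th' -> digraph (1 consonant phoneme) (phonemes so far: 3)
  'i' -> vowel phoneme (phonemes so far: 4)
Total phonemes: 4

4


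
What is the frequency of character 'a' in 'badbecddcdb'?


Scanning 'badbecddcdb' for 'a':
  Position 1: 'a' -> MATCH (count: 1)
Total occurrences of 'a': 1

1


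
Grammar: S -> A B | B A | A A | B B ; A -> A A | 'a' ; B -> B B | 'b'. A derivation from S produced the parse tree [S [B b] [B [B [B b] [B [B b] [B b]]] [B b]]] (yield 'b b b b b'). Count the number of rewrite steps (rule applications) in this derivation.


Every bracketed nonterminal node [X ...] in the tree is produced by exactly one rule application.
Reading the tree off as a leftmost derivation:
  Step 1: S  =>  B B   (applied S -> B B)
  Step 2: B B  =>  b B   (applied B -> b)
  Step 3: b B  =>  b B B   (applied B -> B B)
  Step 4: b B B  =>  b B B B   (applied B -> B B)
  Step 5: b B B B  =>  b b B B   (applied B -> b)
  Step 6: b b B B  =>  b b B B B   (applied B -> B B)
  Step 7: b b B B B  =>  b b b B B   (applied B -> b)
  Step 8: b b b B B  =>  b b b b B   (applied B -> b)
  Step 9: b b b b B  =>  b b b b b   (applied B -> b)
Final yield: b b b b b
Total rewrite steps: 9

9


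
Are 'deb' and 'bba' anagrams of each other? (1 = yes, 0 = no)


Sort characters of 'deb': 'bde'
Sort characters of 'bba': 'abb'
Sorted forms differ -> they are NOT anagrams
Result: 0

0


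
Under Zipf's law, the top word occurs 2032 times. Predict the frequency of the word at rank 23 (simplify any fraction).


Zipf's law: freq(rank) = f1 / rank
f1 = 2032, rank = 23
freq = 2032 / 23
GCD(2032, 23) = 1
Simplified: 2032/23

2032/23


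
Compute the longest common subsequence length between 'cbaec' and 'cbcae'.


DP table for LCS of 'cbaec' and 'cbcae':
       c  b  c  a  e
    0  0  0  0  0  0
  c 0  1  1  1  1  1
  b 0  1  2  2  2  2
  a 0  1  2  2  3  3
  e 0  1  2  2  3  4
  c 0  1  2  3  3  4
LCS: 'cbae'
LCS length = 4

4


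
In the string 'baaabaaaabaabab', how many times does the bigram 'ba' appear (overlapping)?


Scanning 'baaabaaaabaabab' for bigram 'ba':
  Position 0: 'ba' -> MATCH
  Position 1: 'aa' -> no
  Position 2: 'aa' -> no
  Position 3: 'ab' -> no
  Position 4: 'ba' -> MATCH
  Position 5: 'aa' -> no
  Position 6: 'aa' -> no
  Position 7: 'aa' -> no
  Position 8: 'ab' -> no
  Position 9: 'ba' -> MATCH
  Position 10: 'aa' -> no
  Position 11: 'ab' -> no
  Position 12: 'ba' -> MATCH
  Position 13: 'ab' -> no
Total matches: 4

4


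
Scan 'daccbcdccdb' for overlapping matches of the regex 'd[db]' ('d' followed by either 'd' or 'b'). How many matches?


Pattern: d[db] means 'd' followed by either 'd' or 'b'.
Scanning 'daccbcdccdb' position-by-position:
  Pos 0: window 'da' -> no
  Pos 1: window 'ac' -> no
  Pos 2: window 'cc' -> no
  Pos 3: window 'cb' -> no
  Pos 4: window 'bc' -> no
  Pos 5: window 'cd' -> no
  Pos 6: window 'dc' -> no
  Pos 7: window 'cc' -> no
  Pos 8: window 'cd' -> no
  Pos 9: window 'db' -> MATCH
  Pos 10: window 'b' -> no
Total matches: 1

1


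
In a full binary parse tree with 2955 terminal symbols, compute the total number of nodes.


Leaf nodes (terminals): 2955
Internal nodes = n - 1 = 2955 - 1 = 2954
Total = leaves + internal = 2955 + 2954 = 5909

5909


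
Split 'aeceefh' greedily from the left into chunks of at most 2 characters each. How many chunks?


'aeceefh' has 7 characters.
Chunking with max size 2:
  Chunk 1: 'ae' (positions 0-1)
  Chunk 2: 'ce' (positions 2-3)
  Chunk 3: 'ef' (positions 4-5)
  Chunk 4: 'h' (positions 6-6)
Total chunks: ceil(7 / 2) = 4

4


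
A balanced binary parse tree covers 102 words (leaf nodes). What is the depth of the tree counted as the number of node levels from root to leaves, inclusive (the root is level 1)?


In a balanced binary tree with n leaves the deepest leaf is ceil(log2(n)) edges below the root,
so counting node levels inclusive of root and leaves gives ceil(log2(n)) + 1 levels.
log2(102) = 6.6724
ceil(6.6724) = 7
levels = 7 + 1 = 8

8


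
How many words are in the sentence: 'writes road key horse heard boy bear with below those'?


Counting words by splitting on spaces:
  Word 1: 'writes'
  Word 2: 'road'
  Word 3: 'key'
  Word 4: 'horse'
  Word 5: 'heard'
  Word 6: 'boy'
  Word 7: 'bear'
  Word 8: 'with'
  Word 9: 'below'
  Word 10: 'those'
Total words: 10

10


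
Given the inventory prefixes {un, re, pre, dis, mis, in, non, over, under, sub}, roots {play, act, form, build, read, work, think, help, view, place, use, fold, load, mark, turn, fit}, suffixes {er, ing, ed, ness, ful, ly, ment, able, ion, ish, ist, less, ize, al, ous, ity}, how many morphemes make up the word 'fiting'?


Segmenting 'fiting' against the inventory:
  'fit' -> root (morpheme 1)
  'ing' -> suffix (morpheme 2)
Total morphemes: 2

2


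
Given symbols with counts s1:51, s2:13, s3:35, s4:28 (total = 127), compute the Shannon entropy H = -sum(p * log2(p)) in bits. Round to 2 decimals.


Computing entropy H = -sum(p_i * log2(p_i)):
  s1: p = 51/127 = 0.4016, -p*log2(p) = 0.5286
  s2: p = 13/127 = 0.1024, -p*log2(p) = 0.3366
  s3: p = 35/127 = 0.2756, -p*log2(p) = 0.5124
  s4: p = 28/127 = 0.2205, -p*log2(p) = 0.4809
H = sum of terms = 1.8585
Rounded to 2 decimals: 1.86

1.86


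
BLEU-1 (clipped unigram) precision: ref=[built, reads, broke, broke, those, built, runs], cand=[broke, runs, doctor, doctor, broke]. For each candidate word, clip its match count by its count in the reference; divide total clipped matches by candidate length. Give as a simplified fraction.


Reference word counts: {'broke': 2, 'built': 2, 'reads': 1, 'runs': 1, 'those': 1}
Checking each candidate word (with clipping):
  'broke' -> in reference (ref count 2, used 1/2) -> match (matches: 1)
  'runs' -> in reference (ref count 1, used 1/1) -> match (matches: 2)
  'doctor' -> not in reference -> no match (matches: 2)
  'doctor' -> not in reference -> no match (matches: 2)
  'broke' -> in reference (ref count 2, used 2/2) -> match (matches: 3)
Clipped matches: 3, Candidate length: 5
Precision = 3/5

3/5


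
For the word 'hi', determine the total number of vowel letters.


Scanning each character of 'hi':
  Position 1: 'h' -> consonant (running count: 0)
  Position 2: 'i' -> vowel (running count: 1)
Total vowels: 1

1


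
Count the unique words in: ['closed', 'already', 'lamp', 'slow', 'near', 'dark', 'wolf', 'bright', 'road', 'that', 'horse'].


Listing all tokens and tracking unique types:
  Token 1: 'closed' -> NEW (unique so far: 1)
  Token 2: 'already' -> NEW (unique so far: 2)
  Token 3: 'lamp' -> NEW (unique so far: 3)
  Token 4: 'slow' -> NEW (unique so far: 4)
  Token 5: 'near' -> NEW (unique so far: 5)
  Token 6: 'dark' -> NEW (unique so far: 6)
  Token 7: 'wolf' -> NEW (unique so far: 7)
  Token 8: 'bright' -> NEW (unique so far: 8)
  Token 9: 'road' -> NEW (unique so far: 9)
  Token 10: 'that' -> NEW (unique so far: 10)
  Token 11: 'horse' -> NEW (unique so far: 11)
Unique types: ('already', 'bright', 'closed', 'dark', 'horse', 'lamp', 'near', 'road', 'slow', 'that', 'wolf')
Vocabulary size: 11

11


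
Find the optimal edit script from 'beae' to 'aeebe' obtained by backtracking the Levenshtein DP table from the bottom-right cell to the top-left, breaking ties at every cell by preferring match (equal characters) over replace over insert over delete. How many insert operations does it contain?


Edit distance = 3. Backtracking from cell (4, 5) with preference match > replace > insert > delete,
then listing the resulting alignment 'beae' -> 'aeebe' left to right:
  Step 1: insert 'a' [insertion #1]
  Step 2: replace b->e
  Step 3: keep 'e'
  Step 4: replace a->b
  Step 5: keep 'e'
Total insertions: 1

1


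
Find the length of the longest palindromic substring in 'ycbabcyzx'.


Scanning 'ycbabcyzx' for palindromic substrings.
Substring at positions 0-6: 'ycbabcy'.
Check: reverse('ycbabcy') = 'ycbabcy' -> palindrome confirmed.
Neighbouring characters ('-' / 'z') break symmetry, so it cannot extend further.
No longer palindromic substring exists; longest length = 7

7


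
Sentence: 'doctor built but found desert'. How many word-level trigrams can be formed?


Word trigrams from [5] words:
  Trigram 1: (doctor built but)
  Trigram 2: (built but found)
  Trigram 3: (but found desert)
Total word trigrams: 5 - 2 = 3

3


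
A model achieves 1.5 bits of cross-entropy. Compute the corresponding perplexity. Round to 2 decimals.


Perplexity formula: PP = 2^H
H = 1.5
PP = 2^1.5
Decompose: 2^1.5 = 2^1 * 2^0.5 = 2^1 * sqrt(2)
2^1 = 2, sqrt(2) ~ 1.4142136
PP ~ 2 * 1.4142136 = 2.8284272
Rounded to 2 decimals: 2.83

2.83


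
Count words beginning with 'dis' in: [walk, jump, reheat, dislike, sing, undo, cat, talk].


Checking each word for prefix 'dis':
  'walk' -> no (count: 0)
  'jump' -> no (count: 0)
  'reheat' -> no (count: 0)
  'dislike' -> YES, starts with 'dis' (count: 1)
  'sing' -> no (count: 1)
  'undo' -> no (count: 1)
  'cat' -> no (count: 1)
  'talk' -> no (count: 1)
Total with prefix 'dis': 1

1


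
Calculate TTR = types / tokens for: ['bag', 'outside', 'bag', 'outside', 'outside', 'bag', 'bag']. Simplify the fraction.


Tokens: 7
Unique types: ('bag', 'outside') = 2
TTR = 2/7
Already in lowest terms.

2/7


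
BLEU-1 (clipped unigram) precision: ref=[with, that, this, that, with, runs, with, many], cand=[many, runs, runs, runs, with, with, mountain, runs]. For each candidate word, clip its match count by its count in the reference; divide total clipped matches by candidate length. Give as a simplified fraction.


Reference word counts: {'many': 1, 'runs': 1, 'that': 2, 'this': 1, 'with': 3}
Checking each candidate word (with clipping):
  'many' -> in reference (ref count 1, used 1/1) -> match (matches: 1)
  'runs' -> in reference (ref count 1, used 1/1) -> match (matches: 2)
  'runs' -> ref count 1 already used up (1/1) -> clipped, no match (matches: 2)
  'runs' -> ref count 1 already used up (1/1) -> clipped, no match (matches: 2)
  'with' -> in reference (ref count 3, used 1/3) -> match (matches: 3)
  'with' -> in reference (ref count 3, used 2/3) -> match (matches: 4)
  'mountain' -> not in reference -> no match (matches: 4)
  'runs' -> ref count 1 already used up (1/1) -> clipped, no match (matches: 4)
Clipped matches: 4, Candidate length: 8
Precision = 4/8 = 1/2

1/2


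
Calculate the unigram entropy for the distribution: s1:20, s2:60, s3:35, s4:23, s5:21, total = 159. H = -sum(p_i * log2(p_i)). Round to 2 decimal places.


Computing entropy H = -sum(p_i * log2(p_i)):
  s1: p = 20/159 = 0.1258, -p*log2(p) = 0.3762
  s2: p = 60/159 = 0.3774, -p*log2(p) = 0.5306
  s3: p = 35/159 = 0.2201, -p*log2(p) = 0.4807
  s4: p = 23/159 = 0.1447, -p*log2(p) = 0.4035
  s5: p = 21/159 = 0.1321, -p*log2(p) = 0.3857
H = sum of terms = 2.1767
Rounded to 2 decimals: 2.18

2.18


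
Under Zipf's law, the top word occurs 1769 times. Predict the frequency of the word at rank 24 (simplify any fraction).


Zipf's law: freq(rank) = f1 / rank
f1 = 1769, rank = 24
freq = 1769 / 24
GCD(1769, 24) = 1
Simplified: 1769/24

1769/24


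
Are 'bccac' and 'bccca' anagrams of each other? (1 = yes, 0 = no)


Sort characters of 'bccac': 'abccc'
Sort characters of 'bccca': 'abccc'
Sorted forms match -> they ARE anagrams
Result: 1

1


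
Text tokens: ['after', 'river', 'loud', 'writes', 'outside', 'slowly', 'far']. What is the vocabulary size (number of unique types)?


Listing all tokens and tracking unique types:
  Token 1: 'after' -> NEW (unique so far: 1)
  Token 2: 'river' -> NEW (unique so far: 2)
  Token 3: 'loud' -> NEW (unique so far: 3)
  Token 4: 'writes' -> NEW (unique so far: 4)
  Token 5: 'outside' -> NEW (unique so far: 5)
  Token 6: 'slowly' -> NEW (unique so far: 6)
  Token 7: 'far' -> NEW (unique so far: 7)
Unique types: ('after', 'far', 'loud', 'outside', 'river', 'slowly', 'writes')
Vocabulary size: 7

7


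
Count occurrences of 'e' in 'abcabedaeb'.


Scanning 'abcabedaeb' for 'e':
  Position 5: 'e' -> MATCH (count: 1)
  Position 8: 'e' -> MATCH (count: 2)
Total occurrences of 'e': 2

2


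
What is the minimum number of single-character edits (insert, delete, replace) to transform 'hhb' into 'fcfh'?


Building DP table for s1='hhb' (len 3) and s2='fcfh' (len 4):
       f  c  f  h
    0  1  2  3  4
  h 1  1  2  3  3
  h 2  2  2  3  3
  b 3  3  3  3  4
Edit distance = dp[3][4] = 4

4


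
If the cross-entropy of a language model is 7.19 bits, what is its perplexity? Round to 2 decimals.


Perplexity formula: PP = 2^H
H = 7.19
PP = 2^7.19
Decompose: 2^7.19 = 2^7 * 2^0.19
2^7 = 128, 2^0.19 ~ 1.1407637
PP ~ 128 * 1.1407637 = 146.0177536
Rounded to 2 decimals: 146.02

146.02


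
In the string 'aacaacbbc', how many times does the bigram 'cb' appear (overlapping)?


Scanning 'aacaacbbc' for bigram 'cb':
  Position 0: 'aa' -> no
  Position 1: 'ac' -> no
  Position 2: 'ca' -> no
  Position 3: 'aa' -> no
  Position 4: 'ac' -> no
  Position 5: 'cb' -> MATCH
  Position 6: 'bb' -> no
  Position 7: 'bc' -> no
Total matches: 1

1


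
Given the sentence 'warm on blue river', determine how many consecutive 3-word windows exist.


Word trigrams from [4] words:
  Trigram 1: (warm on blue)
  Trigram 2: (on blue river)
Total word trigrams: 4 - 2 = 2

2


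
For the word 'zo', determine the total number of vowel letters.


Scanning each character of 'zo':
  Position 1: 'z' -> consonant (running count: 0)
  Position 2: 'o' -> vowel (running count: 1)
Total vowels: 1

1


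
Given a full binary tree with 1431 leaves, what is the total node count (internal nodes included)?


Leaf nodes (terminals): 1431
Internal nodes = n - 1 = 1431 - 1 = 1430
Total = leaves + internal = 1431 + 1430 = 2861

2861


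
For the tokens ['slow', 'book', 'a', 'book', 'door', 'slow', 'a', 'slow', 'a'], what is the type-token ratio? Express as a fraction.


Tokens: 9
Unique types: ('a', 'book', 'door', 'slow') = 4
TTR = 4/9
Already in lowest terms.

4/9


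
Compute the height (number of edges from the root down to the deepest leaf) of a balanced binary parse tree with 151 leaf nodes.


In a balanced binary tree with n leaves the deepest leaf is ceil(log2(n)) edges below the root.
log2(151) = 7.2384
ceil(7.2384) = 8
height (edges) = 8

8


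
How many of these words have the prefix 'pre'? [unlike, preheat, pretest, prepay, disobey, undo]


Checking each word for prefix 'pre':
  'unlike' -> no (count: 0)
  'preheat' -> YES, starts with 'pre' (count: 1)
  'pretest' -> YES, starts with 'pre' (count: 2)
  'prepay' -> YES, starts with 'pre' (count: 3)
  'disobey' -> no (count: 3)
  'undo' -> no (count: 3)
Total with prefix 'pre': 3

3


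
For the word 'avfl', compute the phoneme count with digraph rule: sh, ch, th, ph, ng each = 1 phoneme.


Parsing 'avfl' greedily, digraphs first:
  'a' -> vowel phoneme (phonemes so far: 1)
  'v' -> consonant phoneme (phonemes so far: 2)
  'f' -> consonant phoneme (phonemes so far: 3)
  'l' -> consonant phoneme (phonemes so far: 4)
Total phonemes: 4

4


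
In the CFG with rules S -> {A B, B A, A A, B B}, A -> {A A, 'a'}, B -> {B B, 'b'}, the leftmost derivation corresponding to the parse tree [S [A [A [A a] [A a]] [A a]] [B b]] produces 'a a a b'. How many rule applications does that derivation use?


Every bracketed nonterminal node [X ...] in the tree is produced by exactly one rule application.
Reading the tree off as a leftmost derivation:
  Step 1: S  =>  A B   (applied S -> A B)
  Step 2: A B  =>  A A B   (applied A -> A A)
  Step 3: A A B  =>  A A A B   (applied A -> A A)
  Step 4: A A A B  =>  a A A B   (applied A -> a)
  Step 5: a A A B  =>  a a A B   (applied A -> a)
  Step 6: a a A B  =>  a a a B   (applied A -> a)
  Step 7: a a a B  =>  a a a b   (applied B -> b)
Final yield: a a a b
Total rewrite steps: 7

7


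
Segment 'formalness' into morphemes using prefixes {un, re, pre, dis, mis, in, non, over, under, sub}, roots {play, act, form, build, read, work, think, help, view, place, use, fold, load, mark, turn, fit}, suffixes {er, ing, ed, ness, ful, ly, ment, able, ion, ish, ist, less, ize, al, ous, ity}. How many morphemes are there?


Segmenting 'formalness' against the inventory:
  'form' -> root (morpheme 1)
  'al' -> suffix (morpheme 2)
  'ness' -> suffix (morpheme 3)
Total morphemes: 3

3


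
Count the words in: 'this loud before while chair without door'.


Counting words by splitting on spaces:
  Word 1: 'this'
  Word 2: 'loud'
  Word 3: 'before'
  Word 4: 'while'
  Word 5: 'chair'
  Word 6: 'without'
  Word 7: 'door'
Total words: 7

7


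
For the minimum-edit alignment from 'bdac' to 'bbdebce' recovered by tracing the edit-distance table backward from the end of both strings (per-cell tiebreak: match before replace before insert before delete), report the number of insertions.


Edit distance = 4. Backtracking from cell (4, 7) with preference match > replace > insert > delete,
then listing the resulting alignment 'bdac' -> 'bbdebce' left to right:
  Step 1: insert 'b' [insertion #1]
  Step 2: keep 'b'
  Step 3: keep 'd'
  Step 4: insert 'e' [insertion #2]
  Step 5: replace a->b
  Step 6: keep 'c'
  Step 7: insert 'e' [insertion #3]
Total insertions: 3

3


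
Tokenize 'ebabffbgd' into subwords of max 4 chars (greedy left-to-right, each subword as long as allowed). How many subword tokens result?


'ebabffbgd' has 9 characters.
Chunking with max size 4:
  Chunk 1: 'ebab' (positions 0-3)
  Chunk 2: 'ffbg' (positions 4-7)
  Chunk 3: 'd' (positions 8-8)
Total chunks: ceil(9 / 4) = 3

3


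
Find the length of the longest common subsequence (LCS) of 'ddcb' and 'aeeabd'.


DP table for LCS of 'ddcb' and 'aeeabd':
       a  e  e  a  b  d
    0  0  0  0  0  0  0
  d 0  0  0  0  0  0  1
  d 0  0  0  0  0  0  1
  c 0  0  0  0  0  0  1
  b 0  0  0  0  0  1  1
LCS: 'd'
LCS length = 1

1


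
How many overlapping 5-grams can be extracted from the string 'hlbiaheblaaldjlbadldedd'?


String 'hlbiaheblaaldjlbadldedd' has length L = 23.
Number of overlapping n-grams = L - n + 1
Substituting: 23 - 5 + 1 = 19

19


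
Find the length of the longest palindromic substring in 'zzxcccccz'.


Scanning 'zzxcccccz' for palindromic substrings.
Substring at positions 3-7: 'ccccc'.
Check: reverse('ccccc') = 'ccccc' -> palindrome confirmed.
Neighbouring characters ('x' / 'z') break symmetry, so it cannot extend further.
No longer palindromic substring exists; longest length = 5

5


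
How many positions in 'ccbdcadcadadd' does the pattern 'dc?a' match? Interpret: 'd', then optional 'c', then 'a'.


Pattern: dc?a means 'd', then optional 'c', then 'a'.
Scanning 'ccbdcadcadadd' position-by-position:
  Pos 0: window 'ccb' -> no
  Pos 1: window 'cbd' -> no
  Pos 2: window 'bdc' -> no
  Pos 3: window 'dca' -> MATCH
  Pos 4: window 'cad' -> no
  Pos 5: window 'adc' -> no
  Pos 6: window 'dca' -> MATCH
  Pos 7: window 'cad' -> no
  Pos 8: window 'ada' -> no
  Pos 9: window 'dad' -> MATCH
  Pos 10: window 'add' -> no
  Pos 11: window 'dd' -> no
  Pos 12: window 'd' -> no
Total matches: 3

3


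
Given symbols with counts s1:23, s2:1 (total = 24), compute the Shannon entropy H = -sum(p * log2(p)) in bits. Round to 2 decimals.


Computing entropy H = -sum(p_i * log2(p_i)):
  s1: p = 23/24 = 0.9583, -p*log2(p) = 0.0588
  s2: p = 1/24 = 0.0417, -p*log2(p) = 0.1910
H = sum of terms = 0.2498
Rounded to 2 decimals: 0.25

0.25


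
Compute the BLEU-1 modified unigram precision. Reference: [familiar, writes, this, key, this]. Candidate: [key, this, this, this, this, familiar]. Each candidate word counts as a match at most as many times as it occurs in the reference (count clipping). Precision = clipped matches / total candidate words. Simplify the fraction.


Reference word counts: {'familiar': 1, 'key': 1, 'this': 2, 'writes': 1}
Checking each candidate word (with clipping):
  'key' -> in reference (ref count 1, used 1/1) -> match (matches: 1)
  'this' -> in reference (ref count 2, used 1/2) -> match (matches: 2)
  'this' -> in reference (ref count 2, used 2/2) -> match (matches: 3)
  'this' -> ref count 2 already used up (2/2) -> clipped, no match (matches: 3)
  'this' -> ref count 2 already used up (2/2) -> clipped, no match (matches: 3)
  'familiar' -> in reference (ref count 1, used 1/1) -> match (matches: 4)
Clipped matches: 4, Candidate length: 6
Precision = 4/6 = 2/3

2/3


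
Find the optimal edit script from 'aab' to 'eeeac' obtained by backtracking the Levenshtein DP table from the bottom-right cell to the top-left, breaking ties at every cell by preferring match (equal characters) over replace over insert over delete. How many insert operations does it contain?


Edit distance = 4. Backtracking from cell (3, 5) with preference match > replace > insert > delete,
then listing the resulting alignment 'aab' -> 'eeeac' left to right:
  Step 1: insert 'e' [insertion #1]
  Step 2: insert 'e' [insertion #2]
  Step 3: replace a->e
  Step 4: keep 'a'
  Step 5: replace b->c
Total insertions: 2

2


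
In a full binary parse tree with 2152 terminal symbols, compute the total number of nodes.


Leaf nodes (terminals): 2152
Internal nodes = n - 1 = 2152 - 1 = 2151
Total = leaves + internal = 2152 + 2151 = 4303

4303


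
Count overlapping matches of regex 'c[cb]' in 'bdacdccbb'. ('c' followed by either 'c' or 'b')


Pattern: c[cb] means 'c' followed by either 'c' or 'b'.
Scanning 'bdacdccbb' position-by-position:
  Pos 0: window 'bd' -> no
  Pos 1: window 'da' -> no
  Pos 2: window 'ac' -> no
  Pos 3: window 'cd' -> no
  Pos 4: window 'dc' -> no
  Pos 5: window 'cc' -> MATCH
  Pos 6: window 'cb' -> MATCH
  Pos 7: window 'bb' -> no
  Pos 8: window 'b' -> no
Total matches: 2

2


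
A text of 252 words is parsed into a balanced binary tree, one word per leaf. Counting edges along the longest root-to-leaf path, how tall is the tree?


In a balanced binary tree with n leaves the deepest leaf is ceil(log2(n)) edges below the root.
log2(252) = 7.9773
ceil(7.9773) = 8
height (edges) = 8

8


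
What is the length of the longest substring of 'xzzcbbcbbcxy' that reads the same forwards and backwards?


Scanning 'xzzcbbcbbcxy' for palindromic substrings.
Substring at positions 3-9: 'cbbcbbc'.
Check: reverse('cbbcbbc') = 'cbbcbbc' -> palindrome confirmed.
Neighbouring characters ('z' / 'x') break symmetry, so it cannot extend further.
No longer palindromic substring exists; longest length = 7

7


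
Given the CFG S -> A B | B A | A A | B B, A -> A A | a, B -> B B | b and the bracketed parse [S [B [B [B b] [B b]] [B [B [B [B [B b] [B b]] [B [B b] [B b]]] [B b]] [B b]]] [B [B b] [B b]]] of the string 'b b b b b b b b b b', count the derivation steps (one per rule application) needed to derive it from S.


Every bracketed nonterminal node [X ...] in the tree is produced by exactly one rule application.
Reading the tree off as a leftmost derivation:
  Step 1: S  =>  B B   (applied S -> B B)
  Step 2: B B  =>  B B B   (applied B -> B B)
  Step 3: B B B  =>  B B B B   (applied B -> B B)
  Step 4: B B B B  =>  b B B B   (applied B -> b)
  Step 5: b B B B  =>  b b B B   (applied B -> b)
  Step 6: b b B B  =>  b b B B B   (applied B -> B B)
  Step 7: b b B B B  =>  b b B B B B   (applied B -> B B)
  Step 8: b b B B B B  =>  b b B B B B B   (applied B -> B B)
  Step 9: b b B B B B B  =>  b b B B B B B B   (applied B -> B B)
  Step 10: b b B B B B B B  =>  b b b B B B B B   (applied B -> b)
  Step 11: b b b B B B B B  =>  b b b b B B B B   (applied B -> b)
  Step 12: b b b b B B B B  =>  b b b b B B B B B   (applied B -> B B)
  Step 13: b b b b B B B B B  =>  b b b b b B B B B   (applied B -> b)
  Step 14: b b b b b B B B B  =>  b b b b b b B B B   (applied B -> b)
  Step 15: b b b b b b B B B  =>  b b b b b b b B B   (applied B -> b)
  Step 16: b b b b b b b B B  =>  b b b b b b b b B   (applied B -> b)
  Step 17: b b b b b b b b B  =>  b b b b b b b b B B   (applied B -> B B)
  Step 18: b b b b b b b b B B  =>  b b b b b b b b b B   (applied B -> b)
  Step 19: b b b b b b b b b B  =>  b b b b b b b b b b   (applied B -> b)
Final yield: b b b b b b b b b b
Total rewrite steps: 19

19


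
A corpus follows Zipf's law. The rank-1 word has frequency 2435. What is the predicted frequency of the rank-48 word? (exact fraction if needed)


Zipf's law: freq(rank) = f1 / rank
f1 = 2435, rank = 48
freq = 2435 / 48
GCD(2435, 48) = 1
Simplified: 2435/48

2435/48


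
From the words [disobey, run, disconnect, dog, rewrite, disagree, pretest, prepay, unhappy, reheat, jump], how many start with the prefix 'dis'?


Checking each word for prefix 'dis':
  'disobey' -> YES, starts with 'dis' (count: 1)
  'run' -> no (count: 1)
  'disconnect' -> YES, starts with 'dis' (count: 2)
  'dog' -> no (count: 2)
  'rewrite' -> no (count: 2)
  'disagree' -> YES, starts with 'dis' (count: 3)
  'pretest' -> no (count: 3)
  'prepay' -> no (count: 3)
  'unhappy' -> no (count: 3)
  'reheat' -> no (count: 3)
  'jump' -> no (count: 3)
Total with prefix 'dis': 3

3


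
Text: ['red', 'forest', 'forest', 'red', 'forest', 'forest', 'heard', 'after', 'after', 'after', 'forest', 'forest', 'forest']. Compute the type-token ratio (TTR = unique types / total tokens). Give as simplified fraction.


Tokens: 13
Unique types: ('after', 'forest', 'heard', 'red') = 4
TTR = 4/13
Already in lowest terms.

4/13


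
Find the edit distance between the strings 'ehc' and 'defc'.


Building DP table for s1='ehc' (len 3) and s2='defc' (len 4):
       d  e  f  c
    0  1  2  3  4
  e 1  1  1  2  3
  h 2  2  2  2  3
  c 3  3  3  3  2
Edit distance = dp[3][4] = 2

2


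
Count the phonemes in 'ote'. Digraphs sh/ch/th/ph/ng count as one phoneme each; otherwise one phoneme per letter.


Parsing 'ote' greedily, digraphs first:
  'o' -> vowel phoneme (phonemes so far: 1)
  't' -> consonant phoneme (phonemes so far: 2)
  'e' -> vowel phoneme (phonemes so far: 3)
Total phonemes: 3

3


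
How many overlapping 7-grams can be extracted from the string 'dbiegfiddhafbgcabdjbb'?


String 'dbiegfiddhafbgcabdjbb' has length L = 21.
Number of overlapping n-grams = L - n + 1
Substituting: 21 - 7 + 1 = 15

15


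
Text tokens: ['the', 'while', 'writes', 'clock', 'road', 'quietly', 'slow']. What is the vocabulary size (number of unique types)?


Listing all tokens and tracking unique types:
  Token 1: 'the' -> NEW (unique so far: 1)
  Token 2: 'while' -> NEW (unique so far: 2)
  Token 3: 'writes' -> NEW (unique so far: 3)
  Token 4: 'clock' -> NEW (unique so far: 4)
  Token 5: 'road' -> NEW (unique so far: 5)
  Token 6: 'quietly' -> NEW (unique so far: 6)
  Token 7: 'slow' -> NEW (unique so far: 7)
Unique types: ('clock', 'quietly', 'road', 'slow', 'the', 'while', 'writes')
Vocabulary size: 7

7


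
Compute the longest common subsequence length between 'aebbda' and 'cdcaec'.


DP table for LCS of 'aebbda' and 'cdcaec':
       c  d  c  a  e  c
    0  0  0  0  0  0  0
  a 0  0  0  0  1  1  1
  e 0  0  0  0  1  2  2
  b 0  0  0  0  1  2  2
  b 0  0  0  0  1  2  2
  d 0  0  1  1  1  2  2
  a 0  0  1  1  2  2  2
LCS: 'ae'
LCS length = 2

2


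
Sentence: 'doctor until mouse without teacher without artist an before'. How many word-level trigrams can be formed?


Word trigrams from [9] words:
  Trigram 1: (doctor until mouse)
  Trigram 2: (until mouse without)
  Trigram 3: (mouse without teacher)
  Trigram 4: (without teacher without)
  Trigram 5: (teacher without artist)
  Trigram 6: (without artist an)
  Trigram 7: (artist an before)
Total word trigrams: 9 - 2 = 7

7


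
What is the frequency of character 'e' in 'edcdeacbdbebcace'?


Scanning 'edcdeacbdbebcace' for 'e':
  Position 0: 'e' -> MATCH (count: 1)
  Position 4: 'e' -> MATCH (count: 2)
  Position 10: 'e' -> MATCH (count: 3)
  Position 15: 'e' -> MATCH (count: 4)
Total occurrences of 'e': 4

4


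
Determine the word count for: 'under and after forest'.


Counting words by splitting on spaces:
  Word 1: 'under'
  Word 2: 'and'
  Word 3: 'after'
  Word 4: 'forest'
Total words: 4

4


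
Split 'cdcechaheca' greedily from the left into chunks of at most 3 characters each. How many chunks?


'cdcechaheca' has 11 characters.
Chunking with max size 3:
  Chunk 1: 'cdc' (positions 0-2)
  Chunk 2: 'ech' (positions 3-5)
  Chunk 3: 'ahe' (positions 6-8)
  Chunk 4: 'ca' (positions 9-10)
Total chunks: ceil(11 / 3) = 4

4


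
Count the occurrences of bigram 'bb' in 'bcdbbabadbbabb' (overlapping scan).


Scanning 'bcdbbabadbbabb' for bigram 'bb':
  Position 0: 'bc' -> no
  Position 1: 'cd' -> no
  Position 2: 'db' -> no
  Position 3: 'bb' -> MATCH
  Position 4: 'ba' -> no
  Position 5: 'ab' -> no
  Position 6: 'ba' -> no
  Position 7: 'ad' -> no
  Position 8: 'db' -> no
  Position 9: 'bb' -> MATCH
  Position 10: 'ba' -> no
  Position 11: 'ab' -> no
  Position 12: 'bb' -> MATCH
Total matches: 3

3


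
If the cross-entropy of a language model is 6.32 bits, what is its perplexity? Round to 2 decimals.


Perplexity formula: PP = 2^H
H = 6.32
PP = 2^6.32
Decompose: 2^6.32 = 2^6 * 2^0.32
2^6 = 64, 2^0.32 ~ 1.2483305
PP ~ 64 * 1.2483305 = 79.8931520
Rounded to 2 decimals: 79.89

79.89


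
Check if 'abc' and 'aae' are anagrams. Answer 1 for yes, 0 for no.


Sort characters of 'abc': 'abc'
Sort characters of 'aae': 'aae'
Sorted forms differ -> they are NOT anagrams
Result: 0

0


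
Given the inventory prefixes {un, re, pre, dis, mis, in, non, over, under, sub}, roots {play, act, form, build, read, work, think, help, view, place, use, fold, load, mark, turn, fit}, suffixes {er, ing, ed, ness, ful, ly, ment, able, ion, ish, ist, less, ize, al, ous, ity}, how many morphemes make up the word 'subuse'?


Segmenting 'subuse' against the inventory:
  'sub' -> prefix (morpheme 1)
  'use' -> root (morpheme 2)
Total morphemes: 2

2


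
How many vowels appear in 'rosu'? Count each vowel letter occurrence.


Scanning each character of 'rosu':
  Position 1: 'r' -> consonant (running count: 0)
  Position 2: 'o' -> vowel (running count: 1)
  Position 3: 's' -> consonant (running count: 1)
  Position 4: 'u' -> vowel (running count: 2)
Total vowels: 2

2


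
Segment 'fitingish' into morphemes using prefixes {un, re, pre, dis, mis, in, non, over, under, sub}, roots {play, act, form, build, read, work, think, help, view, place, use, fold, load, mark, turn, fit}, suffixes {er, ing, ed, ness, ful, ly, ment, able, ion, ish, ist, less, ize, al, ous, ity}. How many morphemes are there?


Segmenting 'fitingish' against the inventory:
  'fit' -> root (morpheme 1)
  'ing' -> suffix (morpheme 2)
  'ish' -> suffix (morpheme 3)
Total morphemes: 3

3


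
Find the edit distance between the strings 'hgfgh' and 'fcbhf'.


Building DP table for s1='hgfgh' (len 5) and s2='fcbhf' (len 5):
       f  c  b  h  f
    0  1  2  3  4  5
  h 1  1  2  3  3  4
  g 2  2  2  3  4  4
  f 3  2  3  3  4  4
  g 4  3  3  4  4  5
  h 5  4  4  4  4  5
Edit distance = dp[5][5] = 5

5


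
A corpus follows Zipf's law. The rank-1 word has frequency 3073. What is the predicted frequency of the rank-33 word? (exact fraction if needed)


Zipf's law: freq(rank) = f1 / rank
f1 = 3073, rank = 33
freq = 3073 / 33
GCD(3073, 33) = 1
Simplified: 3073/33

3073/33


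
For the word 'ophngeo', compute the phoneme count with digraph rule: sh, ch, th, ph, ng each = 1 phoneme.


Parsing 'ophngeo' greedily, digraphs first:
  'o' -> vowel phoneme (phonemes so far: 1)
  'ph' -> digraph (1 consonant phoneme) (phonemes so far: 2)
  'ng' -> digraph (1 consonant phoneme) (phonemes so far: 3)
  'e' -> vowel phoneme (phonemes so far: 4)
  'o' -> vowel phoneme (phonemes so far: 5)
Total phonemes: 5

5


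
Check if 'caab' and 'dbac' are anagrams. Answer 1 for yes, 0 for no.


Sort characters of 'caab': 'aabc'
Sort characters of 'dbac': 'abcd'
Sorted forms differ -> they are NOT anagrams
Result: 0

0


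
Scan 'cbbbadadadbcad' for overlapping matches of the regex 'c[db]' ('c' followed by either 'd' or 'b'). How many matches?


Pattern: c[db] means 'c' followed by either 'd' or 'b'.
Scanning 'cbbbadadadbcad' position-by-position:
  Pos 0: window 'cb' -> MATCH
  Pos 1: window 'bb' -> no
  Pos 2: window 'bb' -> no
  Pos 3: window 'ba' -> no
  Pos 4: window 'ad' -> no
  Pos 5: window 'da' -> no
  Pos 6: window 'ad' -> no
  Pos 7: window 'da' -> no
  Pos 8: window 'ad' -> no
  Pos 9: window 'db' -> no
  Pos 10: window 'bc' -> no
  Pos 11: window 'ca' -> no
  Pos 12: window 'ad' -> no
  Pos 13: window 'd' -> no
Total matches: 1

1


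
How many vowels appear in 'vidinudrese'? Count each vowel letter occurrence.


Scanning each character of 'vidinudrese':
  Position 1: 'v' -> consonant (running count: 0)
  Position 2: 'i' -> vowel (running count: 1)
  Position 3: 'd' -> consonant (running count: 1)
  Position 4: 'i' -> vowel (running count: 2)
  Position 5: 'n' -> consonant (running count: 2)
  Position 6: 'u' -> vowel (running count: 3)
  Position 7: 'd' -> consonant (running count: 3)
  Position 8: 'r' -> consonant (running count: 3)
  Position 9: 'e' -> vowel (running count: 4)
  Position 10: 's' -> consonant (running count: 4)
  Position 11: 'e' -> vowel (running count: 5)
Total vowels: 5

5
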